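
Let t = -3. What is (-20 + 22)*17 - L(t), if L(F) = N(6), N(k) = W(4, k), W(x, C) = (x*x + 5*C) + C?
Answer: -18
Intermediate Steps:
W(x, C) = x² + 6*C (W(x, C) = (x² + 5*C) + C = x² + 6*C)
N(k) = 16 + 6*k (N(k) = 4² + 6*k = 16 + 6*k)
L(F) = 52 (L(F) = 16 + 6*6 = 16 + 36 = 52)
(-20 + 22)*17 - L(t) = (-20 + 22)*17 - 1*52 = 2*17 - 52 = 34 - 52 = -18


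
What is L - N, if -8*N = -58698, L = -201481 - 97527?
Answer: -1225381/4 ≈ -3.0635e+5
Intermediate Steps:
L = -299008
N = 29349/4 (N = -⅛*(-58698) = 29349/4 ≈ 7337.3)
L - N = -299008 - 1*29349/4 = -299008 - 29349/4 = -1225381/4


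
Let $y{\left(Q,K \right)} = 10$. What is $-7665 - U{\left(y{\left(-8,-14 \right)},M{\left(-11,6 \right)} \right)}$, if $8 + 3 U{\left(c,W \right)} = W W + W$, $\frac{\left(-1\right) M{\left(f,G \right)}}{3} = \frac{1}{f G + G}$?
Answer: $- \frac{9194821}{1200} \approx -7662.4$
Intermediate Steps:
$M{\left(f,G \right)} = - \frac{3}{G + G f}$ ($M{\left(f,G \right)} = - \frac{3}{f G + G} = - \frac{3}{G f + G} = - \frac{3}{G + G f}$)
$U{\left(c,W \right)} = - \frac{8}{3} + \frac{W}{3} + \frac{W^{2}}{3}$ ($U{\left(c,W \right)} = - \frac{8}{3} + \frac{W W + W}{3} = - \frac{8}{3} + \frac{W^{2} + W}{3} = - \frac{8}{3} + \frac{W + W^{2}}{3} = - \frac{8}{3} + \left(\frac{W}{3} + \frac{W^{2}}{3}\right) = - \frac{8}{3} + \frac{W}{3} + \frac{W^{2}}{3}$)
$-7665 - U{\left(y{\left(-8,-14 \right)},M{\left(-11,6 \right)} \right)} = -7665 - \left(- \frac{8}{3} + \frac{\left(-3\right) \frac{1}{6} \frac{1}{1 - 11}}{3} + \frac{\left(- \frac{3}{6 \left(1 - 11\right)}\right)^{2}}{3}\right) = -7665 - \left(- \frac{8}{3} + \frac{\left(-3\right) \frac{1}{6} \frac{1}{-10}}{3} + \frac{\left(\left(-3\right) \frac{1}{6} \frac{1}{-10}\right)^{2}}{3}\right) = -7665 - \left(- \frac{8}{3} + \frac{\left(-3\right) \frac{1}{6} \left(- \frac{1}{10}\right)}{3} + \frac{\left(\left(-3\right) \frac{1}{6} \left(- \frac{1}{10}\right)\right)^{2}}{3}\right) = -7665 - \left(- \frac{8}{3} + \frac{1}{3} \cdot \frac{1}{20} + \frac{1}{3 \cdot 400}\right) = -7665 - \left(- \frac{8}{3} + \frac{1}{60} + \frac{1}{3} \cdot \frac{1}{400}\right) = -7665 - \left(- \frac{8}{3} + \frac{1}{60} + \frac{1}{1200}\right) = -7665 - - \frac{3179}{1200} = -7665 + \frac{3179}{1200} = - \frac{9194821}{1200}$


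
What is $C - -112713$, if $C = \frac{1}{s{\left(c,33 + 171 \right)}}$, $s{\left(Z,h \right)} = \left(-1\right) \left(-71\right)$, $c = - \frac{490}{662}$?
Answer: $\frac{8002624}{71} \approx 1.1271 \cdot 10^{5}$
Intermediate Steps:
$c = - \frac{245}{331}$ ($c = \left(-490\right) \frac{1}{662} = - \frac{245}{331} \approx -0.74018$)
$s{\left(Z,h \right)} = 71$
$C = \frac{1}{71} \approx 0.014085$
$C - -112713 = \frac{1}{71} - -112713 = \frac{1}{71} + 112713 = \frac{8002624}{71}$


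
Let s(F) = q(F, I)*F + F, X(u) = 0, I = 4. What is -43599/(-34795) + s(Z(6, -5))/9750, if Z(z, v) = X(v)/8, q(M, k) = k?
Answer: 43599/34795 ≈ 1.2530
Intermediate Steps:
Z(z, v) = 0 (Z(z, v) = 0/8 = 0*(1/8) = 0)
s(F) = 5*F (s(F) = 4*F + F = 5*F)
-43599/(-34795) + s(Z(6, -5))/9750 = -43599/(-34795) + (5*0)/9750 = -43599*(-1/34795) + 0*(1/9750) = 43599/34795 + 0 = 43599/34795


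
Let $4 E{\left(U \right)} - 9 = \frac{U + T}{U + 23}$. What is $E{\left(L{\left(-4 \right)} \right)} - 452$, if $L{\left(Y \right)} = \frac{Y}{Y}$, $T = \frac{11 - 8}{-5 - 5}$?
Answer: $- \frac{431753}{960} \approx -449.74$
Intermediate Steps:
$T = - \frac{3}{10}$ ($T = \frac{3}{-10} = 3 \left(- \frac{1}{10}\right) = - \frac{3}{10} \approx -0.3$)
$L{\left(Y \right)} = 1$
$E{\left(U \right)} = \frac{9}{4} + \frac{- \frac{3}{10} + U}{4 \left(23 + U\right)}$ ($E{\left(U \right)} = \frac{9}{4} + \frac{\left(U - \frac{3}{10}\right) \frac{1}{U + 23}}{4} = \frac{9}{4} + \frac{\left(- \frac{3}{10} + U\right) \frac{1}{23 + U}}{4} = \frac{9}{4} + \frac{\frac{1}{23 + U} \left(- \frac{3}{10} + U\right)}{4} = \frac{9}{4} + \frac{- \frac{3}{10} + U}{4 \left(23 + U\right)}$)
$E{\left(L{\left(-4 \right)} \right)} - 452 = \frac{2067 + 100 \cdot 1}{40 \left(23 + 1\right)} - 452 = \frac{2067 + 100}{40 \cdot 24} - 452 = \frac{1}{40} \cdot \frac{1}{24} \cdot 2167 - 452 = \frac{2167}{960} - 452 = - \frac{431753}{960}$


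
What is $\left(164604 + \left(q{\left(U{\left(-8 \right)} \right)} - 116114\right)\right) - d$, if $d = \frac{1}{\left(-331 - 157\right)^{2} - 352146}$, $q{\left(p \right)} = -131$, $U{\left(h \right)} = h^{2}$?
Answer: $\frac{5513022719}{114002} \approx 48359.0$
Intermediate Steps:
$d = - \frac{1}{114002}$ ($d = \frac{1}{\left(-488\right)^{2} - 352146} = \frac{1}{238144 - 352146} = \frac{1}{-114002} = - \frac{1}{114002} \approx -8.7718 \cdot 10^{-6}$)
$\left(164604 + \left(q{\left(U{\left(-8 \right)} \right)} - 116114\right)\right) - d = \left(164604 - 116245\right) - - \frac{1}{114002} = \left(164604 - 116245\right) + \frac{1}{114002} = 48359 + \frac{1}{114002} = \frac{5513022719}{114002}$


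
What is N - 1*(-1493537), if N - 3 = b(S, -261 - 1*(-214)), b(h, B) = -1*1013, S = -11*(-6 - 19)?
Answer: 1492527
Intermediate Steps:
S = 275 (S = -11*(-25) = 275)
b(h, B) = -1013
N = -1010 (N = 3 - 1013 = -1010)
N - 1*(-1493537) = -1010 - 1*(-1493537) = -1010 + 1493537 = 1492527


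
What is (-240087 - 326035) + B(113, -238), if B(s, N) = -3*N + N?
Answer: -565646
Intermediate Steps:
B(s, N) = -2*N
(-240087 - 326035) + B(113, -238) = (-240087 - 326035) - 2*(-238) = -566122 + 476 = -565646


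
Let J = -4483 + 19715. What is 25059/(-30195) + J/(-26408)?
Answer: -46737013/33224565 ≈ -1.4067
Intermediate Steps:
J = 15232
25059/(-30195) + J/(-26408) = 25059/(-30195) + 15232/(-26408) = 25059*(-1/30195) + 15232*(-1/26408) = -8353/10065 - 1904/3301 = -46737013/33224565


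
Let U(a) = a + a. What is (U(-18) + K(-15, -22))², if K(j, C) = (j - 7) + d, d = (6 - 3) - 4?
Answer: 3481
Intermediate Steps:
d = -1 (d = 3 - 4 = -1)
K(j, C) = -8 + j (K(j, C) = (j - 7) - 1 = (-7 + j) - 1 = -8 + j)
U(a) = 2*a
(U(-18) + K(-15, -22))² = (2*(-18) + (-8 - 15))² = (-36 - 23)² = (-59)² = 3481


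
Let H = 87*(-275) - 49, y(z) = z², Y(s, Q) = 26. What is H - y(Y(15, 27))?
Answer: -24650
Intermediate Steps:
H = -23974 (H = -23925 - 49 = -23974)
H - y(Y(15, 27)) = -23974 - 1*26² = -23974 - 1*676 = -23974 - 676 = -24650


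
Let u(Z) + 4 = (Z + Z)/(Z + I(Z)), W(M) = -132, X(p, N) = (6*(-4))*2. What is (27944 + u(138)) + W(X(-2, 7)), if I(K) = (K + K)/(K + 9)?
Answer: 4143686/149 ≈ 27810.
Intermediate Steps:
X(p, N) = -48 (X(p, N) = -24*2 = -48)
I(K) = 2*K/(9 + K) (I(K) = (2*K)/(9 + K) = 2*K/(9 + K))
u(Z) = -4 + 2*Z/(Z + 2*Z/(9 + Z)) (u(Z) = -4 + (Z + Z)/(Z + 2*Z/(9 + Z)) = -4 + (2*Z)/(Z + 2*Z/(9 + Z)) = -4 + 2*Z/(Z + 2*Z/(9 + Z)))
(27944 + u(138)) + W(X(-2, 7)) = (27944 + 2*(-13 - 1*138)/(11 + 138)) - 132 = (27944 + 2*(-13 - 138)/149) - 132 = (27944 + 2*(1/149)*(-151)) - 132 = (27944 - 302/149) - 132 = 4163354/149 - 132 = 4143686/149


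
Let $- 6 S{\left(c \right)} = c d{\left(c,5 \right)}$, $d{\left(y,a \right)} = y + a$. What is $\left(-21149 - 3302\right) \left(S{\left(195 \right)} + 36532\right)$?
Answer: $-734312432$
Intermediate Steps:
$d{\left(y,a \right)} = a + y$
$S{\left(c \right)} = - \frac{c \left(5 + c\right)}{6}$
$\left(-21149 - 3302\right) \left(S{\left(195 \right)} + 36532\right) = \left(-21149 - 3302\right) \left(\left(- \frac{1}{6}\right) 195 \left(5 + 195\right) + 36532\right) = - 24451 \left(\left(- \frac{1}{6}\right) 195 \cdot 200 + 36532\right) = - 24451 \left(-6500 + 36532\right) = \left(-24451\right) 30032 = -734312432$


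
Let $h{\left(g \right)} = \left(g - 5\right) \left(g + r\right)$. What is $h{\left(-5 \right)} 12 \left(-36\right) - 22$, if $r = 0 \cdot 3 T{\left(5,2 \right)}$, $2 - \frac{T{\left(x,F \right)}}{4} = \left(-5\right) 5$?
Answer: $-21622$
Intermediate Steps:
$T{\left(x,F \right)} = 108$ ($T{\left(x,F \right)} = 8 - 4 \left(\left(-5\right) 5\right) = 8 - -100 = 8 + 100 = 108$)
$r = 0$ ($r = 0 \cdot 3 \cdot 108 = 0 \cdot 108 = 0$)
$h{\left(g \right)} = g \left(-5 + g\right)$ ($h{\left(g \right)} = \left(g - 5\right) \left(g + 0\right) = \left(-5 + g\right) g = g \left(-5 + g\right)$)
$h{\left(-5 \right)} 12 \left(-36\right) - 22 = - 5 \left(-5 - 5\right) 12 \left(-36\right) - 22 = \left(-5\right) \left(-10\right) 12 \left(-36\right) - 22 = 50 \cdot 12 \left(-36\right) - 22 = 600 \left(-36\right) - 22 = -21600 - 22 = -21622$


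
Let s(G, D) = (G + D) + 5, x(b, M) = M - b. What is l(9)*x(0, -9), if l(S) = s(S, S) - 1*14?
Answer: -81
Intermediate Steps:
s(G, D) = 5 + D + G (s(G, D) = (D + G) + 5 = 5 + D + G)
l(S) = -9 + 2*S (l(S) = (5 + S + S) - 1*14 = (5 + 2*S) - 14 = -9 + 2*S)
l(9)*x(0, -9) = (-9 + 2*9)*(-9 - 1*0) = (-9 + 18)*(-9 + 0) = 9*(-9) = -81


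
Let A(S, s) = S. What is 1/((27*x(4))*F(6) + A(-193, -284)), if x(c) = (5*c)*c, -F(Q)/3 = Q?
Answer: -1/39073 ≈ -2.5593e-5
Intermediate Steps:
F(Q) = -3*Q
x(c) = 5*c²
1/((27*x(4))*F(6) + A(-193, -284)) = 1/((27*(5*4²))*(-3*6) - 193) = 1/((27*(5*16))*(-18) - 193) = 1/((27*80)*(-18) - 193) = 1/(2160*(-18) - 193) = 1/(-38880 - 193) = 1/(-39073) = -1/39073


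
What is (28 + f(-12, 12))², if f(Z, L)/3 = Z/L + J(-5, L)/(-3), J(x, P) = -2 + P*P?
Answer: 13689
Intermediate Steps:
J(x, P) = -2 + P²
f(Z, L) = 2 - L² + 3*Z/L (f(Z, L) = 3*(Z/L + (-2 + L²)/(-3)) = 3*(Z/L + (-2 + L²)*(-⅓)) = 3*(Z/L + (⅔ - L²/3)) = 3*(⅔ - L²/3 + Z/L) = 2 - L² + 3*Z/L)
(28 + f(-12, 12))² = (28 + (2 - 1*12² + 3*(-12)/12))² = (28 + (2 - 1*144 + 3*(-12)*(1/12)))² = (28 + (2 - 144 - 3))² = (28 - 145)² = (-117)² = 13689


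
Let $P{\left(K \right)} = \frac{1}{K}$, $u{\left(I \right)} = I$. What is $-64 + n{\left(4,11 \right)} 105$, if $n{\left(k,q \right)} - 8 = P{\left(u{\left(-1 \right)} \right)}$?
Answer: $671$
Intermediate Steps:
$n{\left(k,q \right)} = 7$ ($n{\left(k,q \right)} = 8 + \frac{1}{-1} = 8 - 1 = 7$)
$-64 + n{\left(4,11 \right)} 105 = -64 + 7 \cdot 105 = -64 + 735 = 671$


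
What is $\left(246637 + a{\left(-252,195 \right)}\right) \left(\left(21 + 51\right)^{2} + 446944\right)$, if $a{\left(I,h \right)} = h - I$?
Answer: $111713594752$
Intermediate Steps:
$\left(246637 + a{\left(-252,195 \right)}\right) \left(\left(21 + 51\right)^{2} + 446944\right) = \left(246637 + \left(195 - -252\right)\right) \left(\left(21 + 51\right)^{2} + 446944\right) = \left(246637 + \left(195 + 252\right)\right) \left(72^{2} + 446944\right) = \left(246637 + 447\right) \left(5184 + 446944\right) = 247084 \cdot 452128 = 111713594752$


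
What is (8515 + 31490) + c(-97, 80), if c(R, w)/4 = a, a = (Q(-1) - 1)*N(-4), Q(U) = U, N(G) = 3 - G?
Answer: 39949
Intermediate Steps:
a = -14 (a = (-1 - 1)*(3 - 1*(-4)) = -2*(3 + 4) = -2*7 = -14)
c(R, w) = -56 (c(R, w) = 4*(-14) = -56)
(8515 + 31490) + c(-97, 80) = (8515 + 31490) - 56 = 40005 - 56 = 39949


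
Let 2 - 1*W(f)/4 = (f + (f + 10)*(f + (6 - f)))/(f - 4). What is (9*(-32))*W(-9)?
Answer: -26496/13 ≈ -2038.2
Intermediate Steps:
W(f) = 8 - 4*(60 + 7*f)/(-4 + f) (W(f) = 8 - 4*(f + (f + 10)*(f + (6 - f)))/(f - 4) = 8 - 4*(f + (10 + f)*6)/(-4 + f) = 8 - 4*(f + (60 + 6*f))/(-4 + f) = 8 - 4*(60 + 7*f)/(-4 + f))
(9*(-32))*W(-9) = (9*(-32))*(4*(-68 - 5*(-9))/(-4 - 9)) = -1152*(-68 + 45)/(-13) = -1152*(-1)*(-23)/13 = -288*92/13 = -26496/13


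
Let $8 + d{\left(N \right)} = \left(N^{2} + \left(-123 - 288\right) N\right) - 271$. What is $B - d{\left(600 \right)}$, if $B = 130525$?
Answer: $17404$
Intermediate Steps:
$d{\left(N \right)} = -279 + N^{2} - 411 N$ ($d{\left(N \right)} = -8 - \left(271 - N^{2} - \left(-123 - 288\right) N\right) = -8 - \left(271 - N^{2} + 411 N\right) = -279 + N^{2} - 411 N$)
$B - d{\left(600 \right)} = 130525 - \left(-279 + 600^{2} - 246600\right) = 130525 - \left(-279 + 360000 - 246600\right) = 130525 - 113121 = 17404$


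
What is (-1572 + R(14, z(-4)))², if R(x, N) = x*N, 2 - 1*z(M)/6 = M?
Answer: 1140624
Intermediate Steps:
z(M) = 12 - 6*M
R(x, N) = N*x
(-1572 + R(14, z(-4)))² = (-1572 + (12 - 6*(-4))*14)² = (-1572 + (12 + 24)*14)² = (-1572 + 36*14)² = (-1572 + 504)² = (-1068)² = 1140624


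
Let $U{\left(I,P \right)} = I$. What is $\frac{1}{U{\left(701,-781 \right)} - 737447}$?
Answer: $- \frac{1}{736746} \approx -1.3573 \cdot 10^{-6}$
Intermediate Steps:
$\frac{1}{U{\left(701,-781 \right)} - 737447} = \frac{1}{701 - 737447} = \frac{1}{-736746} = - \frac{1}{736746}$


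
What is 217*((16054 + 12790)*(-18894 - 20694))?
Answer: -247787151024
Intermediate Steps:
217*((16054 + 12790)*(-18894 - 20694)) = 217*(28844*(-39588)) = 217*(-1141876272) = -247787151024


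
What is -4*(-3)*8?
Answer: 96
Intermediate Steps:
-4*(-3)*8 = 12*8 = 96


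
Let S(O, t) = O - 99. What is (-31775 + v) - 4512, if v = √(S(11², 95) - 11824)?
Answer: -36287 + I*√11802 ≈ -36287.0 + 108.64*I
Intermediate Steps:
S(O, t) = -99 + O
v = I*√11802 (v = √((-99 + 11²) - 11824) = √((-99 + 121) - 11824) = √(22 - 11824) = √(-11802) = I*√11802 ≈ 108.64*I)
(-31775 + v) - 4512 = (-31775 + I*√11802) - 4512 = -36287 + I*√11802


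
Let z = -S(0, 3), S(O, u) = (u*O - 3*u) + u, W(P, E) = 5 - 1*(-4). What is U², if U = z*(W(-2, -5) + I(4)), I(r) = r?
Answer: 6084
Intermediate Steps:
W(P, E) = 9 (W(P, E) = 5 + 4 = 9)
S(O, u) = -2*u + O*u (S(O, u) = (O*u - 3*u) + u = (-3*u + O*u) + u = -2*u + O*u)
z = 6 (z = -3*(-2 + 0) = -3*(-2) = -1*(-6) = 6)
U = 78 (U = 6*(9 + 4) = 6*13 = 78)
U² = 78² = 6084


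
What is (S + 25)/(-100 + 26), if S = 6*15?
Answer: -115/74 ≈ -1.5541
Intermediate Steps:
S = 90
(S + 25)/(-100 + 26) = (90 + 25)/(-100 + 26) = 115/(-74) = -1/74*115 = -115/74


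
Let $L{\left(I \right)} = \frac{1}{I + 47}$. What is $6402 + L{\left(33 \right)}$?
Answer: $\frac{512161}{80} \approx 6402.0$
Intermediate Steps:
$L{\left(I \right)} = \frac{1}{47 + I}$
$6402 + L{\left(33 \right)} = 6402 + \frac{1}{47 + 33} = 6402 + \frac{1}{80} = \frac{512161}{80}$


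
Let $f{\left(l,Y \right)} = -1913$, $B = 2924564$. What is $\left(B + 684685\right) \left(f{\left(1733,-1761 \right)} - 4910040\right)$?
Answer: $-17728461453297$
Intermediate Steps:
$\left(B + 684685\right) \left(f{\left(1733,-1761 \right)} - 4910040\right) = \left(2924564 + 684685\right) \left(-1913 - 4910040\right) = 3609249 \left(-4911953\right) = -17728461453297$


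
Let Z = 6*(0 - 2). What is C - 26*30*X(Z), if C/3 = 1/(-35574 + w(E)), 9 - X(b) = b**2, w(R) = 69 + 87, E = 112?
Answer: 1243171799/11806 ≈ 1.0530e+5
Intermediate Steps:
Z = -12 (Z = 6*(-2) = -12)
w(R) = 156
X(b) = 9 - b**2
C = -1/11806 (C = 3/(-35574 + 156) = 3/(-35418) = 3*(-1/35418) = -1/11806 ≈ -8.4703e-5)
C - 26*30*X(Z) = -1/11806 - 26*30*(9 - 1*(-12)**2) = -1/11806 - 780*(9 - 1*144) = -1/11806 - 780*(9 - 144) = -1/11806 - 780*(-135) = -1/11806 - 1*(-105300) = -1/11806 + 105300 = 1243171799/11806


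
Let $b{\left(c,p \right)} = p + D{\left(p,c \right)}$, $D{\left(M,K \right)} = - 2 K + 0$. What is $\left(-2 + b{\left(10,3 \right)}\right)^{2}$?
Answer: $361$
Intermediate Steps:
$D{\left(M,K \right)} = - 2 K$
$b{\left(c,p \right)} = p - 2 c$
$\left(-2 + b{\left(10,3 \right)}\right)^{2} = \left(-2 + \left(3 - 20\right)\right)^{2} = \left(-2 - 17\right)^{2} = \left(-19\right)^{2} = 361$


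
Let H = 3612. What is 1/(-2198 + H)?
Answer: 1/1414 ≈ 0.00070721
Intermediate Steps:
1/(-2198 + H) = 1/(-2198 + 3612) = 1/1414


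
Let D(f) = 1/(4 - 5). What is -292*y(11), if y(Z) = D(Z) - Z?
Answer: 3504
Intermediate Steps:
D(f) = -1 (D(f) = 1/(-1) = -1)
y(Z) = -1 - Z
-292*y(11) = -292*(-1 - 1*11) = -292*(-1 - 11) = -292*(-12) = 3504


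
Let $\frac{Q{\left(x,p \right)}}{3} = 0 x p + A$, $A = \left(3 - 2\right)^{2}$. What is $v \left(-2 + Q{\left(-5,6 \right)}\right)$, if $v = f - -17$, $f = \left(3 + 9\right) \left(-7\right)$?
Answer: $-67$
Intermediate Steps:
$f = -84$ ($f = 12 \left(-7\right) = -84$)
$A = 1$ ($A = 1^{2} = 1$)
$v = -67$ ($v = -84 - -17 = -84 + 17 = -67$)
$Q{\left(x,p \right)} = 3$ ($Q{\left(x,p \right)} = 3 \left(0 x p + 1\right) = 3 \left(0 p + 1\right) = 3 \left(0 + 1\right) = 3 \cdot 1 = 3$)
$v \left(-2 + Q{\left(-5,6 \right)}\right) = - 67 \left(-2 + 3\right) = \left(-67\right) 1 = -67$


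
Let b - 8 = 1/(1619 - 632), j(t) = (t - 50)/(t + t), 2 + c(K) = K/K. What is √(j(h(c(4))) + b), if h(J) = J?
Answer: √130542594/1974 ≈ 5.7880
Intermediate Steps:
c(K) = -1 (c(K) = -2 + K/K = -2 + 1 = -1)
j(t) = (-50 + t)/(2*t) (j(t) = (-50 + t)/((2*t)) = (-50 + t)*(1/(2*t)) = (-50 + t)/(2*t))
b = 7897/987 (b = 8 + 1/(1619 - 632) = 8 + 1/987 = 7897/987 ≈ 8.0010)
√(j(h(c(4))) + b) = √((½)*(-50 - 1)/(-1) + 7897/987) = √((½)*(-1)*(-51) + 7897/987) = √(51/2 + 7897/987) = √(66131/1974) = √130542594/1974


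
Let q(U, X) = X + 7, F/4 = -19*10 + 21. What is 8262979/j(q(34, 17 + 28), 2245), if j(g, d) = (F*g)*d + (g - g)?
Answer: -8262979/78916240 ≈ -0.10471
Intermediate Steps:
F = -676 (F = 4*(-19*10 + 21) = 4*(-190 + 21) = 4*(-169) = -676)
q(U, X) = 7 + X
j(g, d) = -676*d*g (j(g, d) = (-676*g)*d + (g - g) = -676*d*g + 0 = -676*d*g)
8262979/j(q(34, 17 + 28), 2245) = 8262979/((-676*2245*(7 + (17 + 28)))) = 8262979/((-676*2245*(7 + 45))) = 8262979/((-676*2245*52)) = 8262979/(-78916240) = 8262979*(-1/78916240) = -8262979/78916240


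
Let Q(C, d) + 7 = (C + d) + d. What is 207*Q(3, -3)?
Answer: -2070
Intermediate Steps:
Q(C, d) = -7 + C + 2*d (Q(C, d) = -7 + ((C + d) + d) = -7 + (C + 2*d) = -7 + C + 2*d)
207*Q(3, -3) = 207*(-7 + 3 + 2*(-3)) = 207*(-7 + 3 - 6) = 207*(-10) = -2070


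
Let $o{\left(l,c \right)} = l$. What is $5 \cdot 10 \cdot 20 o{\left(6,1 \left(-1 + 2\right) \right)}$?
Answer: $6000$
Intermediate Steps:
$5 \cdot 10 \cdot 20 o{\left(6,1 \left(-1 + 2\right) \right)} = 5 \cdot 10 \cdot 20 \cdot 6 = 50 \cdot 20 \cdot 6 = 1000 \cdot 6 = 6000$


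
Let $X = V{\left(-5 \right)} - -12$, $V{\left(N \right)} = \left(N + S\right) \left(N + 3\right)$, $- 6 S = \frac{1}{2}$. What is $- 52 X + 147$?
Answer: $- \frac{3017}{3} \approx -1005.7$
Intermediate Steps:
$S = - \frac{1}{12}$ ($S = - \frac{1}{6 \cdot 2} = \left(- \frac{1}{6}\right) \frac{1}{2} = - \frac{1}{12} \approx -0.083333$)
$V{\left(N \right)} = \left(3 + N\right) \left(- \frac{1}{12} + N\right)$ ($V{\left(N \right)} = \left(N - \frac{1}{12}\right) \left(N + 3\right) = \left(- \frac{1}{12} + N\right) \left(3 + N\right) = \left(3 + N\right) \left(- \frac{1}{12} + N\right)$)
$X = \frac{133}{6}$ ($X = \left(- \frac{1}{4} + \left(-5\right)^{2} + \frac{35}{12} \left(-5\right)\right) - -12 = \left(- \frac{1}{4} + 25 - \frac{175}{12}\right) + 12 = \frac{61}{6} + 12 = \frac{133}{6} \approx 22.167$)
$- 52 X + 147 = \left(-52\right) \frac{133}{6} + 147 = - \frac{3458}{3} + 147 = - \frac{3017}{3}$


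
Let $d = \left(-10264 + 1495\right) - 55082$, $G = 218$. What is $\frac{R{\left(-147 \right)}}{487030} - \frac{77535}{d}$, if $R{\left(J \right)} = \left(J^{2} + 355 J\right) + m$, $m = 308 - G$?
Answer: $\frac{17907654732}{15548676265} \approx 1.1517$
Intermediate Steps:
$m = 90$ ($m = 308 - 218 = 90$)
$R{\left(J \right)} = 90 + J^{2} + 355 J$ ($R{\left(J \right)} = \left(J^{2} + 355 J\right) + 90 = 90 + J^{2} + 355 J$)
$d = -63851$ ($d = -8769 - 55082 = -63851$)
$\frac{R{\left(-147 \right)}}{487030} - \frac{77535}{d} = \frac{90 + \left(-147\right)^{2} + 355 \left(-147\right)}{487030} - \frac{77535}{-63851} = \left(90 + 21609 - 52185\right) \frac{1}{487030} - - \frac{77535}{63851} = \left(-30486\right) \frac{1}{487030} + \frac{77535}{63851} = - \frac{15243}{243515} + \frac{77535}{63851} = \frac{17907654732}{15548676265}$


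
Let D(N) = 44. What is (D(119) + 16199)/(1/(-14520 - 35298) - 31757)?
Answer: -809193774/1582070227 ≈ -0.51148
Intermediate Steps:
(D(119) + 16199)/(1/(-14520 - 35298) - 31757) = (44 + 16199)/(1/(-14520 - 35298) - 31757) = 16243/(1/(-49818) - 31757) = 16243/(-1/49818 - 31757) = 16243/(-1582070227/49818) = 16243*(-49818/1582070227) = -809193774/1582070227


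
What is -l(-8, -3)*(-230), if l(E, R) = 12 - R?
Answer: 3450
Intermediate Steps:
-l(-8, -3)*(-230) = -(12 - 1*(-3))*(-230) = -(12 + 3)*(-230) = -15*(-230) = -1*(-3450) = 3450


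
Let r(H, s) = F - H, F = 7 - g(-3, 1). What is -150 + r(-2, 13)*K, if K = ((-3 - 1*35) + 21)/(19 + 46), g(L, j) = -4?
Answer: -767/5 ≈ -153.40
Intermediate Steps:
F = 11 (F = 7 - 1*(-4) = 7 + 4 = 11)
r(H, s) = 11 - H
K = -17/65 (K = ((-3 - 35) + 21)/65 = (-38 + 21)*(1/65) = -17*1/65 = -17/65 ≈ -0.26154)
-150 + r(-2, 13)*K = -150 + (11 - 1*(-2))*(-17/65) = -150 + (11 + 2)*(-17/65) = -150 + 13*(-17/65) = -150 - 17/5 = -767/5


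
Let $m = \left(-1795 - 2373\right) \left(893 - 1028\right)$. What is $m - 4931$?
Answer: $557749$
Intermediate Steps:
$m = 562680$ ($m = \left(-4168\right) \left(-135\right) = 562680$)
$m - 4931 = 562680 - 4931 = 557749$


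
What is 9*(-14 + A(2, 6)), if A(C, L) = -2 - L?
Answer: -198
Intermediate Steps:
9*(-14 + A(2, 6)) = 9*(-14 + (-2 - 1*6)) = 9*(-14 + (-2 - 6)) = 9*(-14 - 8) = 9*(-22) = -198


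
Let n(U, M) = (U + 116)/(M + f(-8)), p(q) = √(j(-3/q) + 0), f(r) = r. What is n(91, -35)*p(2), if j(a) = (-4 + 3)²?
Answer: -207/43 ≈ -4.8139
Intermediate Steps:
j(a) = 1 (j(a) = (-1)² = 1)
p(q) = 1 (p(q) = √(1 + 0) = √1 = 1)
n(U, M) = (116 + U)/(-8 + M) (n(U, M) = (U + 116)/(M - 8) = (116 + U)/(-8 + M))
n(91, -35)*p(2) = ((116 + 91)/(-8 - 35))*1 = (207/(-43))*1 = -1/43*207*1 = -207/43*1 = -207/43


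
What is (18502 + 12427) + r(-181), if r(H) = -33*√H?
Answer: 30929 - 33*I*√181 ≈ 30929.0 - 443.97*I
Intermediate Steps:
(18502 + 12427) + r(-181) = (18502 + 12427) - 33*I*√181 = 30929 - 33*I*√181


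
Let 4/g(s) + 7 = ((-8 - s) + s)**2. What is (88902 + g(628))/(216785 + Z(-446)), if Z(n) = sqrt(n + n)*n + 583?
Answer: 22947802413/56318708089 + 565017107*I*sqrt(223)/337912248534 ≈ 0.40746 + 0.02497*I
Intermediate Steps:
Z(n) = 583 + sqrt(2)*n**(3/2) (Z(n) = sqrt(2*n)*n + 583 = (sqrt(2)*sqrt(n))*n + 583 = sqrt(2)*n**(3/2) + 583 = 583 + sqrt(2)*n**(3/2))
g(s) = 4/57 (g(s) = 4/(-7 + ((-8 - s) + s)**2) = 4/(-7 + (-8)**2) = 4/(-7 + 64) = 4/57)
(88902 + g(628))/(216785 + Z(-446)) = (88902 + 4/57)/(216785 + (583 + sqrt(2)*(-446)**(3/2))) = 5067418/(57*(216785 + (583 + sqrt(2)*(-446*I*sqrt(446))))) = 5067418/(57*(216785 + (583 - 892*I*sqrt(223)))) = 5067418/(57*(217368 - 892*I*sqrt(223)))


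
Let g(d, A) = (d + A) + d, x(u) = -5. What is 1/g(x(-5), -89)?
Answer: -1/99 ≈ -0.010101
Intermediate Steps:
g(d, A) = A + 2*d (g(d, A) = (A + d) + d = A + 2*d)
1/g(x(-5), -89) = 1/(-89 + 2*(-5)) = 1/(-89 - 10) = 1/(-99) = -1/99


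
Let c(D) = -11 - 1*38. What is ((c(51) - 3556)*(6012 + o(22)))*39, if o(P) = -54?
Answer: -837665010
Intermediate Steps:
c(D) = -49 (c(D) = -11 - 38 = -49)
((c(51) - 3556)*(6012 + o(22)))*39 = ((-49 - 3556)*(6012 - 54))*39 = -3605*5958*39 = -21478590*39 = -837665010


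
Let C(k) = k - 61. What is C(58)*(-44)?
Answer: 132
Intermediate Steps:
C(k) = -61 + k
C(58)*(-44) = (-61 + 58)*(-44) = -3*(-44) = 132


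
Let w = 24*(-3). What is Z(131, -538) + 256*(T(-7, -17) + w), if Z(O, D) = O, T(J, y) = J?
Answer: -20093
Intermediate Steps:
w = -72
Z(131, -538) + 256*(T(-7, -17) + w) = 131 + 256*(-7 - 72) = 131 + 256*(-79) = 131 - 20224 = -20093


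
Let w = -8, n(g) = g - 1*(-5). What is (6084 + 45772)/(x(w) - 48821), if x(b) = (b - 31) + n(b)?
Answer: -51856/48863 ≈ -1.0613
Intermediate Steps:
n(g) = 5 + g (n(g) = g + 5 = 5 + g)
x(b) = -26 + 2*b (x(b) = (b - 31) + (5 + b) = (-31 + b) + (5 + b) = -26 + 2*b)
(6084 + 45772)/(x(w) - 48821) = (6084 + 45772)/((-26 + 2*(-8)) - 48821) = 51856/((-26 - 16) - 48821) = 51856/(-42 - 48821) = 51856/(-48863) = 51856*(-1/48863) = -51856/48863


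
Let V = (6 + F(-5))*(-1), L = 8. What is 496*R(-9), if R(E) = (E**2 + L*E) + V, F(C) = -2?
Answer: 2480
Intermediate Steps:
V = -4 (V = (6 - 2)*(-1) = 4*(-1) = -4)
R(E) = -4 + E**2 + 8*E (R(E) = (E**2 + 8*E) - 4 = -4 + E**2 + 8*E)
496*R(-9) = 496*(-4 + (-9)**2 + 8*(-9)) = 496*(-4 + 81 - 72) = 496*5 = 2480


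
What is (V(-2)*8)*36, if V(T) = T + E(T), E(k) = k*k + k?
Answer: 0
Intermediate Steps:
E(k) = k + k² (E(k) = k² + k = k + k²)
V(T) = T + T*(1 + T)
(V(-2)*8)*36 = (-2*(2 - 2)*8)*36 = (-2*0*8)*36 = (0*8)*36 = 0*36 = 0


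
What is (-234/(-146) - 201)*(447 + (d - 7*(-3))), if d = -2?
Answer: -6783096/73 ≈ -92919.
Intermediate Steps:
(-234/(-146) - 201)*(447 + (d - 7*(-3))) = (-234/(-146) - 201)*(447 + (-2 - 7*(-3))) = (-234*(-1/146) - 201)*(447 + (-2 + 21)) = (117/73 - 201)*(447 + 19) = -14556/73*466 = -6783096/73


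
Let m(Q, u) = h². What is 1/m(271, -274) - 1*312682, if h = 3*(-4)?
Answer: -45026207/144 ≈ -3.1268e+5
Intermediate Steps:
h = -12
m(Q, u) = 144 (m(Q, u) = (-12)² = 144)
1/m(271, -274) - 1*312682 = 1/144 - 1*312682 = 1/144 - 312682 = -45026207/144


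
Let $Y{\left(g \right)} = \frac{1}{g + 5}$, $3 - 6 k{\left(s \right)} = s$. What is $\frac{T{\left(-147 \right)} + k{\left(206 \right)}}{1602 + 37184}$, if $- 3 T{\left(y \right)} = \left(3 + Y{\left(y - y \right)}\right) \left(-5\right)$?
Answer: $- \frac{57}{77572} \approx -0.0007348$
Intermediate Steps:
$k{\left(s \right)} = \frac{1}{2} - \frac{s}{6}$
$Y{\left(g \right)} = \frac{1}{5 + g}$
$T{\left(y \right)} = \frac{16}{3}$ ($T{\left(y \right)} = - \frac{\left(3 + \frac{1}{5 + \left(y - y\right)}\right) \left(-5\right)}{3} = - \frac{\left(3 + \frac{1}{5 + 0}\right) \left(-5\right)}{3} = - \frac{\left(3 + \frac{1}{5}\right) \left(-5\right)}{3} = - \frac{\frac{16}{5} \left(-5\right)}{3} = \left(- \frac{1}{3}\right) \left(-16\right) = \frac{16}{3}$)
$\frac{T{\left(-147 \right)} + k{\left(206 \right)}}{1602 + 37184} = \frac{\frac{16}{3} + \left(\frac{1}{2} - \frac{103}{3}\right)}{1602 + 37184} = \frac{\frac{16}{3} + \left(\frac{1}{2} - \frac{103}{3}\right)}{38786} = \left(\frac{16}{3} - \frac{203}{6}\right) \frac{1}{38786} = \left(- \frac{57}{2}\right) \frac{1}{38786} = - \frac{57}{77572}$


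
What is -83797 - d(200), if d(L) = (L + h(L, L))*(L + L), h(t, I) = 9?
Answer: -167397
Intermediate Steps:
d(L) = 2*L*(9 + L) (d(L) = (L + 9)*(L + L) = (9 + L)*(2*L) = 2*L*(9 + L))
-83797 - d(200) = -83797 - 2*200*(9 + 200) = -83797 - 2*200*209 = -83797 - 1*83600 = -83797 - 83600 = -167397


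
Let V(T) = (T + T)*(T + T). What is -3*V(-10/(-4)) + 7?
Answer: -68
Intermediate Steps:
V(T) = 4*T² (V(T) = (2*T)*(2*T) = 4*T²)
-3*V(-10/(-4)) + 7 = -12*(-10/(-4))² + 7 = -12*(-10*(-¼))² + 7 = -12*(5/2)² + 7 = -12*25/4 + 7 = -3*25 + 7 = -75 + 7 = -68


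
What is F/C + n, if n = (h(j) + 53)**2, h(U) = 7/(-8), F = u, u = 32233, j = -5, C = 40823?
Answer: 7100733559/2612672 ≈ 2717.8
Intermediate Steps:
F = 32233
h(U) = -7/8 (h(U) = 7*(-1/8) = -7/8)
n = 173889/64 (n = (-7/8 + 53)**2 = (417/8)**2 = 173889/64 ≈ 2717.0)
F/C + n = 32233/40823 + 173889/64 = 7100733559/2612672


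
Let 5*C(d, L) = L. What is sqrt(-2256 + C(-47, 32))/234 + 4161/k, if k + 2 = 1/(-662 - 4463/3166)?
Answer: -2913192385/1401292 + 2*I*sqrt(3515)/585 ≈ -2078.9 + 0.20269*I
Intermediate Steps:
C(d, L) = L/5
k = -4203876/2100355 (k = -2 + 1/(-662 - 4463/3166) = -2 + 1/(-2100355/3166) = -2 - 3166/2100355 = -4203876/2100355 ≈ -2.0015)
sqrt(-2256 + C(-47, 32))/234 + 4161/k = sqrt(-2256 + (1/5)*32)/234 + 4161/(-4203876/2100355) = sqrt(-2256 + 32/5)*(1/234) + 4161*(-2100355/4203876) = sqrt(-11248/5)*(1/234) - 2913192385/1401292 = (4*I*sqrt(3515)/5)*(1/234) - 2913192385/1401292 = 2*I*sqrt(3515)/585 - 2913192385/1401292 = -2913192385/1401292 + 2*I*sqrt(3515)/585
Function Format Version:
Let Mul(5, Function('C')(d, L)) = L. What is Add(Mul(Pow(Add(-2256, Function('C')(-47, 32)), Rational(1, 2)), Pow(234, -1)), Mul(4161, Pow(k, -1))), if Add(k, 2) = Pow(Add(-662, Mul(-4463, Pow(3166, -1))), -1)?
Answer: Add(Rational(-2913192385, 1401292), Mul(Rational(2, 585), I, Pow(3515, Rational(1, 2)))) ≈ Add(-2078.9, Mul(0.20269, I))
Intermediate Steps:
Function('C')(d, L) = Mul(Rational(1, 5), L)
k = Rational(-4203876, 2100355) (k = Add(-2, Pow(Add(-662, Mul(-4463, Pow(3166, -1))), -1)) = Add(-2, Pow(Add(-662, Mul(-4463, Rational(1, 3166))), -1)) = Add(-2, Pow(Add(-662, Rational(-4463, 3166)), -1)) = Add(-2, Pow(Rational(-2100355, 3166), -1)) = Add(-2, Rational(-3166, 2100355)) = Rational(-4203876, 2100355) ≈ -2.0015)
Add(Mul(Pow(Add(-2256, Function('C')(-47, 32)), Rational(1, 2)), Pow(234, -1)), Mul(4161, Pow(k, -1))) = Add(Mul(Pow(Add(-2256, Mul(Rational(1, 5), 32)), Rational(1, 2)), Pow(234, -1)), Mul(4161, Pow(Rational(-4203876, 2100355), -1))) = Add(Mul(Pow(Add(-2256, Rational(32, 5)), Rational(1, 2)), Rational(1, 234)), Mul(4161, Rational(-2100355, 4203876))) = Add(Mul(Pow(Rational(-11248, 5), Rational(1, 2)), Rational(1, 234)), Rational(-2913192385, 1401292)) = Add(Mul(Mul(Rational(4, 5), I, Pow(3515, Rational(1, 2))), Rational(1, 234)), Rational(-2913192385, 1401292)) = Add(Mul(Rational(2, 585), I, Pow(3515, Rational(1, 2))), Rational(-2913192385, 1401292)) = Add(Rational(-2913192385, 1401292), Mul(Rational(2, 585), I, Pow(3515, Rational(1, 2))))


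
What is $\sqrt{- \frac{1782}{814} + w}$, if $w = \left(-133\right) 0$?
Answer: $\frac{9 i \sqrt{37}}{37} \approx 1.4796 i$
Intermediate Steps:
$w = 0$
$\sqrt{- \frac{1782}{814} + w} = \sqrt{- \frac{1782}{814} + 0} = \sqrt{\left(-1782\right) \frac{1}{814} + 0} = \sqrt{- \frac{81}{37} + 0} = \sqrt{- \frac{81}{37}} = \frac{9 i \sqrt{37}}{37}$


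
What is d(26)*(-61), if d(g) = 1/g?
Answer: -61/26 ≈ -2.3462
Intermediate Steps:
d(26)*(-61) = -61/26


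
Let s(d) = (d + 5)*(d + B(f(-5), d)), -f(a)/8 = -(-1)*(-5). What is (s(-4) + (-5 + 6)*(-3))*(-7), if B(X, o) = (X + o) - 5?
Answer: -168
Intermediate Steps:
f(a) = 40 (f(a) = -(-8)*(-1*(-5)) = -(-8)*5 = -8*(-5) = 40)
B(X, o) = -5 + X + o
s(d) = (5 + d)*(35 + 2*d) (s(d) = (d + 5)*(d + (-5 + 40 + d)) = (5 + d)*(d + (35 + d)) = (5 + d)*(35 + 2*d))
(s(-4) + (-5 + 6)*(-3))*(-7) = ((175 + 2*(-4)² + 45*(-4)) + (-5 + 6)*(-3))*(-7) = ((175 + 2*16 - 180) + 1*(-3))*(-7) = ((175 + 32 - 180) - 3)*(-7) = (27 - 3)*(-7) = 24*(-7) = -168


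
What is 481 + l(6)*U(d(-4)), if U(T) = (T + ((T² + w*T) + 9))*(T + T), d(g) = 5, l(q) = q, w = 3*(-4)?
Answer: -779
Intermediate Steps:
w = -12
U(T) = 2*T*(9 + T² - 11*T) (U(T) = (T + ((T² - 12*T) + 9))*(T + T) = (T + (9 + T² - 12*T))*(2*T) = (9 + T² - 11*T)*(2*T) = 2*T*(9 + T² - 11*T))
481 + l(6)*U(d(-4)) = 481 + 6*(2*5*(9 + 5² - 11*5)) = 481 + 6*(2*5*(9 + 25 - 55)) = 481 + 6*(2*5*(-21)) = 481 + 6*(-210) = 481 - 1260 = -779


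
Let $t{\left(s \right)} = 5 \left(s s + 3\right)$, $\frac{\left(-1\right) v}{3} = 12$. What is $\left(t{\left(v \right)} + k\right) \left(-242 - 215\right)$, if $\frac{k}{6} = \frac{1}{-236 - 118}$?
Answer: $- \frac{175124228}{59} \approx -2.9682 \cdot 10^{6}$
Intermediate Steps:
$v = -36$ ($v = \left(-3\right) 12 = -36$)
$k = - \frac{1}{59}$ ($k = \frac{6}{-236 - 118} = \frac{6}{-354} = 6 \left(- \frac{1}{354}\right) = - \frac{1}{59} \approx -0.016949$)
$t{\left(s \right)} = 15 + 5 s^{2}$ ($t{\left(s \right)} = 5 \left(s^{2} + 3\right) = 5 \left(3 + s^{2}\right) = 15 + 5 s^{2}$)
$\left(t{\left(v \right)} + k\right) \left(-242 - 215\right) = \left(\left(15 + 5 \left(-36\right)^{2}\right) - \frac{1}{59}\right) \left(-242 - 215\right) = \left(\left(15 + 5 \cdot 1296\right) - \frac{1}{59}\right) \left(-457\right) = \left(\left(15 + 6480\right) - \frac{1}{59}\right) \left(-457\right) = \left(6495 - \frac{1}{59}\right) \left(-457\right) = \frac{383204}{59} \left(-457\right) = - \frac{175124228}{59}$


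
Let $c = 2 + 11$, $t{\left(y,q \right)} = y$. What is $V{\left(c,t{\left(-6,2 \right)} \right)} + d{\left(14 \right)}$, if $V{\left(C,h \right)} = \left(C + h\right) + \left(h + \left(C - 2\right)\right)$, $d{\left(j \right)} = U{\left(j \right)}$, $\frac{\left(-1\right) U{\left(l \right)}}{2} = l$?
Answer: $-16$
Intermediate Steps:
$U{\left(l \right)} = - 2 l$
$d{\left(j \right)} = - 2 j$
$c = 13$
$V{\left(C,h \right)} = -2 + 2 C + 2 h$ ($V{\left(C,h \right)} = \left(C + h\right) + \left(h + \left(-2 + C\right)\right) = \left(C + h\right) + \left(-2 + C + h\right) = -2 + 2 C + 2 h$)
$V{\left(c,t{\left(-6,2 \right)} \right)} + d{\left(14 \right)} = \left(-2 + 2 \cdot 13 + 2 \left(-6\right)\right) - 28 = \left(-2 + 26 - 12\right) - 28 = 12 - 28 = -16$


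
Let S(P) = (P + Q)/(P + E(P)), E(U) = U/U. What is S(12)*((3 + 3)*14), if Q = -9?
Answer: 252/13 ≈ 19.385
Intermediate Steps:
E(U) = 1
S(P) = (-9 + P)/(1 + P) (S(P) = (P - 9)/(P + 1) = (-9 + P)/(1 + P))
S(12)*((3 + 3)*14) = ((-9 + 12)/(1 + 12))*((3 + 3)*14) = (3/13)*(6*14) = ((1/13)*3)*84 = (3/13)*84 = 252/13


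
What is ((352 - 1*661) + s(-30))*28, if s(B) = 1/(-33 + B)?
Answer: -77872/9 ≈ -8652.4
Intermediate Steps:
((352 - 1*661) + s(-30))*28 = ((352 - 1*661) + 1/(-33 - 30))*28 = ((352 - 661) + 1/(-63))*28 = (-309 - 1/63)*28 = -19468/63*28 = -77872/9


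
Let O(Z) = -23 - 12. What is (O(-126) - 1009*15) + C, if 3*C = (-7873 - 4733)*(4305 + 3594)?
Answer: -33206768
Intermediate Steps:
O(Z) = -35
C = -33191598 (C = ((-7873 - 4733)*(4305 + 3594))/3 = (-12606*7899)/3 = (⅓)*(-99574794) = -33191598)
(O(-126) - 1009*15) + C = (-35 - 1009*15) - 33191598 = (-35 - 15135) - 33191598 = -15170 - 33191598 = -33206768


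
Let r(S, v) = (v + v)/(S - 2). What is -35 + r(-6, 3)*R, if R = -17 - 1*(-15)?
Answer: -67/2 ≈ -33.500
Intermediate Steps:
R = -2 (R = -17 + 15 = -2)
r(S, v) = 2*v/(-2 + S) (r(S, v) = (2*v)/(-2 + S) = 2*v/(-2 + S))
-35 + r(-6, 3)*R = -35 + (2*3/(-2 - 6))*(-2) = -35 + (2*3/(-8))*(-2) = -35 + (2*3*(-⅛))*(-2) = -35 - ¾*(-2) = -35 + 3/2 = -67/2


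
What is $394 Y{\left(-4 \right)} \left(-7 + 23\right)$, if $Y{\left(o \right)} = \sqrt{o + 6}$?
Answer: $6304 \sqrt{2} \approx 8915.2$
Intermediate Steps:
$Y{\left(o \right)} = \sqrt{6 + o}$
$394 Y{\left(-4 \right)} \left(-7 + 23\right) = 394 \sqrt{6 - 4} \left(-7 + 23\right) = 394 \sqrt{2} \cdot 16 = 394 \cdot 16 \sqrt{2} = 6304 \sqrt{2}$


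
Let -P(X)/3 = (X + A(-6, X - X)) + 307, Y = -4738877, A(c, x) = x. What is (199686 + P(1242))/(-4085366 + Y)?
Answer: -195039/8824243 ≈ -0.022103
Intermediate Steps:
P(X) = -921 - 3*X (P(X) = -3*((X + (X - X)) + 307) = -3*((X + 0) + 307) = -3*(X + 307) = -3*(307 + X) = -921 - 3*X)
(199686 + P(1242))/(-4085366 + Y) = (199686 + (-921 - 3*1242))/(-4085366 - 4738877) = (199686 + (-921 - 3726))/(-8824243) = (199686 - 4647)*(-1/8824243) = 195039*(-1/8824243) = -195039/8824243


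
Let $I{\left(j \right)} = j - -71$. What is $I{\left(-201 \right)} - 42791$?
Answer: $-42921$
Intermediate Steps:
$I{\left(j \right)} = 71 + j$ ($I{\left(j \right)} = j + 71 = 71 + j$)
$I{\left(-201 \right)} - 42791 = \left(71 - 201\right) - 42791 = -130 - 42791 = -42921$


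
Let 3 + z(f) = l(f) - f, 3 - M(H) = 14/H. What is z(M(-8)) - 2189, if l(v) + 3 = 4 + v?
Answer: -2191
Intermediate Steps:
l(v) = 1 + v (l(v) = -3 + (4 + v) = 1 + v)
M(H) = 3 - 14/H
z(f) = -2 (z(f) = -3 + ((1 + f) - f) = -3 + 1 = -2)
z(M(-8)) - 2189 = -2 - 2189 = -2191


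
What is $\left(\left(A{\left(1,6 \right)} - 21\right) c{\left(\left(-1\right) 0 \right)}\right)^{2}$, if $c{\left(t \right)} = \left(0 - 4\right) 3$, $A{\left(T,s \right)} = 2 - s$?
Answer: $90000$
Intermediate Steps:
$c{\left(t \right)} = -12$ ($c{\left(t \right)} = \left(-4\right) 3 = -12$)
$\left(\left(A{\left(1,6 \right)} - 21\right) c{\left(\left(-1\right) 0 \right)}\right)^{2} = \left(\left(\left(2 - 6\right) - 21\right) \left(-12\right)\right)^{2} = \left(\left(-4 - 21\right) \left(-12\right)\right)^{2} = \left(\left(-25\right) \left(-12\right)\right)^{2} = 300^{2} = 90000$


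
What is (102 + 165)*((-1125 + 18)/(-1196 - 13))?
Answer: 98523/403 ≈ 244.47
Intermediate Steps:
(102 + 165)*((-1125 + 18)/(-1196 - 13)) = 267*(-1107/(-1209)) = 267*(-1107*(-1/1209)) = 267*(369/403) = 98523/403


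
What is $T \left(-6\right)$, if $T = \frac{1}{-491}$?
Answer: $\frac{6}{491} \approx 0.01222$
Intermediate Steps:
$T = - \frac{1}{491} \approx -0.0020367$
$T \left(-6\right) = \left(- \frac{1}{491}\right) \left(-6\right) = \frac{6}{491}$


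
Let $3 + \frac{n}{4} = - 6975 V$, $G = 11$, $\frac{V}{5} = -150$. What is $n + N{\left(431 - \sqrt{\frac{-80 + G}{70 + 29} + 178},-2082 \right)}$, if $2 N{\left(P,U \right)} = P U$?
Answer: $20476317 + \frac{347 \sqrt{193083}}{11} \approx 2.049 \cdot 10^{7}$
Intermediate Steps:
$V = -750$ ($V = 5 \left(-150\right) = -750$)
$n = 20924988$ ($n = -12 + 4 \left(\left(-6975\right) \left(-750\right)\right) = -12 + 4 \cdot 5231250 = -12 + 20925000 = 20924988$)
$N{\left(P,U \right)} = \frac{P U}{2}$
$n + N{\left(431 - \sqrt{\frac{-80 + G}{70 + 29} + 178},-2082 \right)} = 20924988 + \frac{1}{2} \left(431 - \sqrt{\frac{-80 + 11}{70 + 29} + 178}\right) \left(-2082\right) = 20924988 + \frac{1}{2} \left(431 - \sqrt{- \frac{69}{99} + 178}\right) \left(-2082\right) = 20924988 + \frac{1}{2} \left(431 - \sqrt{\left(-69\right) \frac{1}{99} + 178}\right) \left(-2082\right) = 20924988 + \frac{1}{2} \left(431 - \sqrt{- \frac{23}{33} + 178}\right) \left(-2082\right) = 20924988 + \frac{1}{2} \left(431 - \sqrt{\frac{5851}{33}}\right) \left(-2082\right) = 20924988 + \frac{1}{2} \left(431 - \frac{\sqrt{193083}}{33}\right) \left(-2082\right) = 20924988 - \left(448671 - \frac{347 \sqrt{193083}}{11}\right) = 20476317 + \frac{347 \sqrt{193083}}{11}$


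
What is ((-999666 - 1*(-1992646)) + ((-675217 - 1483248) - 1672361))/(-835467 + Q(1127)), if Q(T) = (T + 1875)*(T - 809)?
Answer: -2837846/119169 ≈ -23.814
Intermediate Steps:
Q(T) = (-809 + T)*(1875 + T) (Q(T) = (1875 + T)*(-809 + T) = (-809 + T)*(1875 + T))
((-999666 - 1*(-1992646)) + ((-675217 - 1483248) - 1672361))/(-835467 + Q(1127)) = ((-999666 - 1*(-1992646)) + ((-675217 - 1483248) - 1672361))/(-835467 + (-1516875 + 1127² + 1066*1127)) = ((-999666 + 1992646) + (-2158465 - 1672361))/(-835467 + (-1516875 + 1270129 + 1201382)) = (992980 - 3830826)/(-835467 + 954636) = -2837846/119169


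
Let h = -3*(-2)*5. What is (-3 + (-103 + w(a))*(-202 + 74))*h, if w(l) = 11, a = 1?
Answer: 353190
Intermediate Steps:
h = 30 (h = 6*5 = 30)
(-3 + (-103 + w(a))*(-202 + 74))*h = (-3 + (-103 + 11)*(-202 + 74))*30 = (-3 - 92*(-128))*30 = (-3 + 11776)*30 = 11773*30 = 353190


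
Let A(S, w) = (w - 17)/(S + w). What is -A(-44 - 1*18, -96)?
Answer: -113/158 ≈ -0.71519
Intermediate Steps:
A(S, w) = (-17 + w)/(S + w)
-A(-44 - 1*18, -96) = -(-17 - 96)/((-44 - 1*18) - 96) = -(-113)/((-44 - 18) - 96) = -(-113)/(-62 - 96) = -(-113)/(-158) = -(-1)*(-113)/158 = -1*113/158 = -113/158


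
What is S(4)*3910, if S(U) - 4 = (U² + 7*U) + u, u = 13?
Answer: 238510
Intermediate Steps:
S(U) = 17 + U² + 7*U (S(U) = 4 + ((U² + 7*U) + 13) = 4 + (13 + U² + 7*U) = 17 + U² + 7*U)
S(4)*3910 = (17 + 4² + 7*4)*3910 = (17 + 16 + 28)*3910 = 61*3910 = 238510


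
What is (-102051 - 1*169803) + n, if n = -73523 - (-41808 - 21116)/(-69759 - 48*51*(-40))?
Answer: -9726098773/28161 ≈ -3.4538e+5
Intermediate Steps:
n = -2070418279/28161 (n = -73523 - (-62924)/(-69759 - 2448*(-40)) = -73523 - (-62924)/(-69759 + 97920) = -73523 - (-62924)/28161 = -73523 - 1*(-62924/28161) = -73523 + 62924/28161 = -2070418279/28161 ≈ -73521.)
(-102051 - 1*169803) + n = (-102051 - 1*169803) - 2070418279/28161 = (-102051 - 169803) - 2070418279/28161 = -271854 - 2070418279/28161 = -9726098773/28161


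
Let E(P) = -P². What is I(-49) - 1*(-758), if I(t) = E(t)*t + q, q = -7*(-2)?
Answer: 118421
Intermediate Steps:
q = 14
I(t) = 14 - t³ (I(t) = (-t²)*t + 14 = -t³ + 14 = 14 - t³)
I(-49) - 1*(-758) = (14 - 1*(-49)³) - 1*(-758) = (14 - 1*(-117649)) + 758 = (14 + 117649) + 758 = 117663 + 758 = 118421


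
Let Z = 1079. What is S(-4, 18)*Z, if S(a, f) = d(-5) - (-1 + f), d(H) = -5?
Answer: -23738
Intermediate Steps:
S(a, f) = -4 - f (S(a, f) = -5 - (-1 + f) = -5 + (1 - f) = -4 - f)
S(-4, 18)*Z = (-4 - 1*18)*1079 = (-4 - 18)*1079 = -22*1079 = -23738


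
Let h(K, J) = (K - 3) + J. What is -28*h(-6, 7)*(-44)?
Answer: -2464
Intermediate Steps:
h(K, J) = -3 + J + K (h(K, J) = (-3 + K) + J = -3 + J + K)
-28*h(-6, 7)*(-44) = -28*(-3 + 7 - 6)*(-44) = -28*(-2)*(-44) = 56*(-44) = -2464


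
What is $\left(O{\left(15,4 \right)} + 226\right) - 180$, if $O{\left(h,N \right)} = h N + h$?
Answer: $121$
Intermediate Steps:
$O{\left(h,N \right)} = h + N h$ ($O{\left(h,N \right)} = N h + h = h + N h$)
$\left(O{\left(15,4 \right)} + 226\right) - 180 = \left(15 \left(1 + 4\right) + 226\right) - 180 = \left(15 \cdot 5 + 226\right) - 180 = \left(75 + 226\right) - 180 = 301 - 180 = 121$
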